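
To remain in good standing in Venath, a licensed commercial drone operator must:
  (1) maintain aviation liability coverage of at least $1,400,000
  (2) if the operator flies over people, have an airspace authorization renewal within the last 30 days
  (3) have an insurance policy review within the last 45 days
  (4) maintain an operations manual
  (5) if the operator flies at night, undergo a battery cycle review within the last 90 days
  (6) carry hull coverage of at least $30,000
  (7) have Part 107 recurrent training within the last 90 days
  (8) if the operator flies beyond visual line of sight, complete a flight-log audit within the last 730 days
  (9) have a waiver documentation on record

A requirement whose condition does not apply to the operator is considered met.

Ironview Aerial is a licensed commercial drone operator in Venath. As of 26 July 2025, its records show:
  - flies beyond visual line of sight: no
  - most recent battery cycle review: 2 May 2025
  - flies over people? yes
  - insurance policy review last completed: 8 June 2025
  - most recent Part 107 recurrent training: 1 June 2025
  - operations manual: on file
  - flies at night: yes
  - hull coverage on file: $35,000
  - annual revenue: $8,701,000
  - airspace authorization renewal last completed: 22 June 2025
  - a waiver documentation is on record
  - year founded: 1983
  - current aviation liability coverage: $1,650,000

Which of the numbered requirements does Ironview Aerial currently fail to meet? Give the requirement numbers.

1. aviation liability coverage $1,650,000 ≥ $1,400,000 → met
2. condition 'flies over people' holds; airspace authorization renewal 34 days ago vs limit 30 → not met
3. insurance policy review 48 days ago vs limit 45 → not met
4. operations manual present → met
5. condition 'flies at night' holds; battery cycle review 85 days ago vs limit 90 → met
6. hull coverage $35,000 ≥ $30,000 → met
7. Part 107 recurrent training 55 days ago vs limit 90 → met
8. condition 'flies beyond visual line of sight' does not hold → requirement n/a → met
9. waiver documentation present → met
Not met: 2, 3

2, 3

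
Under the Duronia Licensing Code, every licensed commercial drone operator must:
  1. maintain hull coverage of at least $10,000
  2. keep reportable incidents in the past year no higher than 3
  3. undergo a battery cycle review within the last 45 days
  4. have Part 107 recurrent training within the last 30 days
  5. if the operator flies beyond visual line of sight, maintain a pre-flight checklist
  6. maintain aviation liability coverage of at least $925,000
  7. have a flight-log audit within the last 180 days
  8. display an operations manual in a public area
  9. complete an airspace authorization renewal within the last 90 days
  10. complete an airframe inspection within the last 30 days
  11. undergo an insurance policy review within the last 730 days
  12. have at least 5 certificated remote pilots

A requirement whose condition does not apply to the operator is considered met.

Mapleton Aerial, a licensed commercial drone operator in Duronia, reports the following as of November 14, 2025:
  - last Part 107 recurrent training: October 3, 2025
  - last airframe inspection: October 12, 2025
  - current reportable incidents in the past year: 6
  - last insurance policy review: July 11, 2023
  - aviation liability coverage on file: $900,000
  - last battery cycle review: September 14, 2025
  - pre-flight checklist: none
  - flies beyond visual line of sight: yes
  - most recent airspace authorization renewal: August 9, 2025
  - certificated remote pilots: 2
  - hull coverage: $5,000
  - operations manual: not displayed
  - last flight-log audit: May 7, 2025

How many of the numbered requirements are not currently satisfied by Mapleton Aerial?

12

1. hull coverage $5,000 < $10,000 → not met
2. reportable incidents in the past year 6 > 3 → not met
3. battery cycle review 61 days ago vs limit 45 → not met
4. Part 107 recurrent training 42 days ago vs limit 30 → not met
5. condition 'flies beyond visual line of sight' holds; pre-flight checklist absent → not met
6. aviation liability coverage $900,000 < $925,000 → not met
7. flight-log audit 191 days ago vs limit 180 → not met
8. operations manual absent → not met
9. airspace authorization renewal 97 days ago vs limit 90 → not met
10. airframe inspection 33 days ago vs limit 30 → not met
11. insurance policy review 857 days ago vs limit 730 → not met
12. certificated remote pilots 2 < 5 → not met
Not met: 12 of 12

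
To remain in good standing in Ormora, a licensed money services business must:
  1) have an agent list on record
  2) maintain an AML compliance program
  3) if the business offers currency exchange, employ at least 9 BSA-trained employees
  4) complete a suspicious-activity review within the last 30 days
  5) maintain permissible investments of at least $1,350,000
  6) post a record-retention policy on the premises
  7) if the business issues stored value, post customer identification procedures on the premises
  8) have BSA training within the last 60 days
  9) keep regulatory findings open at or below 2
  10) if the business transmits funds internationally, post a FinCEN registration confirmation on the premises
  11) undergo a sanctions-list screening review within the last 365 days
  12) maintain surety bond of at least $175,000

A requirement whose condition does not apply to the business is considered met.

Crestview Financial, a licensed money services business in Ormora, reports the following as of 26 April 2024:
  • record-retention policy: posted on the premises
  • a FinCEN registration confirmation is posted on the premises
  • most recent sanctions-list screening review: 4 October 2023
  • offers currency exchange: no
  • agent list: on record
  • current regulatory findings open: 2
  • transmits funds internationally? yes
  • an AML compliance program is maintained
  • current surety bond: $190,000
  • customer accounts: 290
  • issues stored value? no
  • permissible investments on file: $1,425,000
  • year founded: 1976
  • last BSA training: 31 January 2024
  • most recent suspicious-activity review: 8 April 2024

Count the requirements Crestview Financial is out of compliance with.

1. agent list present → met
2. AML compliance program present → met
3. condition 'offers currency exchange' does not hold → requirement n/a → met
4. suspicious-activity review 18 days ago vs limit 30 → met
5. permissible investments $1,425,000 ≥ $1,350,000 → met
6. record-retention policy present → met
7. condition 'issues stored value' does not hold → requirement n/a → met
8. BSA training 86 days ago vs limit 60 → not met
9. regulatory findings open 2 ≤ 2 → met
10. condition 'transmits funds internationally' holds; FinCEN registration confirmation present → met
11. sanctions-list screening review 205 days ago vs limit 365 → met
12. surety bond $190,000 ≥ $175,000 → met
Not met: 1 of 12

1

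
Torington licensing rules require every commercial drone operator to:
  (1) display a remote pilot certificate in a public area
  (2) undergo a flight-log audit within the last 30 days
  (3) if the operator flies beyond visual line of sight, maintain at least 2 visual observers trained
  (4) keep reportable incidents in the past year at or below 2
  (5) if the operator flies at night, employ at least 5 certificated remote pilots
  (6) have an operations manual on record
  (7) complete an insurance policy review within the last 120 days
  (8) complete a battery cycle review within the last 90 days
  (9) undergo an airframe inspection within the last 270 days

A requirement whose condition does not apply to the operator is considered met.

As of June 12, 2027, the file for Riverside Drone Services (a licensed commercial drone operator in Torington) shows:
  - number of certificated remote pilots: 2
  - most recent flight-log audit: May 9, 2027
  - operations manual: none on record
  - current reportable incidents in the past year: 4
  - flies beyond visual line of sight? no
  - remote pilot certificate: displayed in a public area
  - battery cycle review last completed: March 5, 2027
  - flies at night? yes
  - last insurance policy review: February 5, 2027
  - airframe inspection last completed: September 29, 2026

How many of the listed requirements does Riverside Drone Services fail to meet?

6

1. remote pilot certificate present → met
2. flight-log audit 34 days ago vs limit 30 → not met
3. condition 'flies beyond visual line of sight' does not hold → requirement n/a → met
4. reportable incidents in the past year 4 > 2 → not met
5. condition 'flies at night' holds; certificated remote pilots 2 < 5 → not met
6. operations manual absent → not met
7. insurance policy review 127 days ago vs limit 120 → not met
8. battery cycle review 99 days ago vs limit 90 → not met
9. airframe inspection 256 days ago vs limit 270 → met
Not met: 6 of 9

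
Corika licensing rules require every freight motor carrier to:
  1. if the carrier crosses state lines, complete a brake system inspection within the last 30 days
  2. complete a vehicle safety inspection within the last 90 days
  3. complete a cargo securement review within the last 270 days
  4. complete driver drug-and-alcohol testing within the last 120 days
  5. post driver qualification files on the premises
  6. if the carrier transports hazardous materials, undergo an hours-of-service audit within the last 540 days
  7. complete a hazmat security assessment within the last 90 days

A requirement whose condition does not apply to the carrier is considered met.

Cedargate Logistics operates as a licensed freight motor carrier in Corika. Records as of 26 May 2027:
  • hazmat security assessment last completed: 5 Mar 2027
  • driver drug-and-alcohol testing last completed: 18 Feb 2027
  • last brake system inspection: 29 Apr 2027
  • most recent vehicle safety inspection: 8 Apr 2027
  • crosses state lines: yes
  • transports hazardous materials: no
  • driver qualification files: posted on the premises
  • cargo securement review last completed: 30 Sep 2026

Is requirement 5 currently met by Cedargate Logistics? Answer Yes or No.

Yes

5. driver qualification files present → met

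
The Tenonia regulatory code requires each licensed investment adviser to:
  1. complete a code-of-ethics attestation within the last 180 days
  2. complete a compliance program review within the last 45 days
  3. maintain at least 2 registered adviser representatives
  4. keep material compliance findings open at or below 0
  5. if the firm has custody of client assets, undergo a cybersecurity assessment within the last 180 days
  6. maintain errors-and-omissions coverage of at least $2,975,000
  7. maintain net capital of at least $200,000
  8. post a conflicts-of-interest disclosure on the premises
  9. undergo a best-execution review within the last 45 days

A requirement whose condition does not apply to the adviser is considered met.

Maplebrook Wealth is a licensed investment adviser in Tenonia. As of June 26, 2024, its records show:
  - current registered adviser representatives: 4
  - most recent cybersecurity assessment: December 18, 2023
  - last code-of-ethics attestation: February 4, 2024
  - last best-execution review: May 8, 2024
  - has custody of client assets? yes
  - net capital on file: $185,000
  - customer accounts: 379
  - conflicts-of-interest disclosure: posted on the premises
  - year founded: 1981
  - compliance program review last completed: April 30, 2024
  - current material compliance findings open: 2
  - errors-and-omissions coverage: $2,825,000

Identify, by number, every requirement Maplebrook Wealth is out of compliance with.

1. code-of-ethics attestation 143 days ago vs limit 180 → met
2. compliance program review 57 days ago vs limit 45 → not met
3. registered adviser representatives 4 ≥ 2 → met
4. material compliance findings open 2 > 0 → not met
5. condition 'has custody of client assets' holds; cybersecurity assessment 191 days ago vs limit 180 → not met
6. errors-and-omissions coverage $2,825,000 < $2,975,000 → not met
7. net capital $185,000 < $200,000 → not met
8. conflicts-of-interest disclosure present → met
9. best-execution review 49 days ago vs limit 45 → not met
Not met: 2, 4, 5, 6, 7, 9

2, 4, 5, 6, 7, 9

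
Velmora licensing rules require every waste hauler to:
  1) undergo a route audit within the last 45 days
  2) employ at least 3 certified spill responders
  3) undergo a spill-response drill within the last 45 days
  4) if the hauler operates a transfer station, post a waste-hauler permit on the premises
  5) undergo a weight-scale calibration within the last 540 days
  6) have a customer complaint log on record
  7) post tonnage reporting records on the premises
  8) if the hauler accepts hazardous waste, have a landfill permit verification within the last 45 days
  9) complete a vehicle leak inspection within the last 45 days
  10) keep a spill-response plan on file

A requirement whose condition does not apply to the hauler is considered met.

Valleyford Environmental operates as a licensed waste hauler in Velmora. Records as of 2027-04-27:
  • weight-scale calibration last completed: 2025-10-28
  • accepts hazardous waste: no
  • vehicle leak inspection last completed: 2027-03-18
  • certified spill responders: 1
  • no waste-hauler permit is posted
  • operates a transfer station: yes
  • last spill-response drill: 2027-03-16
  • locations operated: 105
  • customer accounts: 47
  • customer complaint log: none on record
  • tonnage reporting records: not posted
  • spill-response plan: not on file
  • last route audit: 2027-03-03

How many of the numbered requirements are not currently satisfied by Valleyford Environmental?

7

1. route audit 55 days ago vs limit 45 → not met
2. certified spill responders 1 < 3 → not met
3. spill-response drill 42 days ago vs limit 45 → met
4. condition 'operates a transfer station' holds; waste-hauler permit absent → not met
5. weight-scale calibration 546 days ago vs limit 540 → not met
6. customer complaint log absent → not met
7. tonnage reporting records absent → not met
8. condition 'accepts hazardous waste' does not hold → requirement n/a → met
9. vehicle leak inspection 40 days ago vs limit 45 → met
10. spill-response plan absent → not met
Not met: 7 of 10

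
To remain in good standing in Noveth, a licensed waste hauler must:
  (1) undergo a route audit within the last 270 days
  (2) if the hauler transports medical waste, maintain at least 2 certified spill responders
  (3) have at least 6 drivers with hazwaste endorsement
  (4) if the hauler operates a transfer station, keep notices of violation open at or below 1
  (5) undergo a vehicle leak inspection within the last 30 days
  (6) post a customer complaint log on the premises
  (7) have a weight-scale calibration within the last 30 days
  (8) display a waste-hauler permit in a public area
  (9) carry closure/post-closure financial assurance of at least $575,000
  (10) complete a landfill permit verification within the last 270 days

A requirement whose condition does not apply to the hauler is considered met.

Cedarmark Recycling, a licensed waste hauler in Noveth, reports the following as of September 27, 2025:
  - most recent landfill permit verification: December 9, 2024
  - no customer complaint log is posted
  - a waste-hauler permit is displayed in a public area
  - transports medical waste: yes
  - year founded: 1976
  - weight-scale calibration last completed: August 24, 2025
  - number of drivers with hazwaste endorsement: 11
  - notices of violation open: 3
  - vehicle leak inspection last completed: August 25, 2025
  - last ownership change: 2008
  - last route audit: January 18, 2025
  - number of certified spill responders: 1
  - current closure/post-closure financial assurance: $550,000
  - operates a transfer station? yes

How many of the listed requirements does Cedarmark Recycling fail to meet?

7

1. route audit 252 days ago vs limit 270 → met
2. condition 'transports medical waste' holds; certified spill responders 1 < 2 → not met
3. drivers with hazwaste endorsement 11 ≥ 6 → met
4. condition 'operates a transfer station' holds; notices of violation open 3 > 1 → not met
5. vehicle leak inspection 33 days ago vs limit 30 → not met
6. customer complaint log absent → not met
7. weight-scale calibration 34 days ago vs limit 30 → not met
8. waste-hauler permit present → met
9. closure/post-closure financial assurance $550,000 < $575,000 → not met
10. landfill permit verification 292 days ago vs limit 270 → not met
Not met: 7 of 10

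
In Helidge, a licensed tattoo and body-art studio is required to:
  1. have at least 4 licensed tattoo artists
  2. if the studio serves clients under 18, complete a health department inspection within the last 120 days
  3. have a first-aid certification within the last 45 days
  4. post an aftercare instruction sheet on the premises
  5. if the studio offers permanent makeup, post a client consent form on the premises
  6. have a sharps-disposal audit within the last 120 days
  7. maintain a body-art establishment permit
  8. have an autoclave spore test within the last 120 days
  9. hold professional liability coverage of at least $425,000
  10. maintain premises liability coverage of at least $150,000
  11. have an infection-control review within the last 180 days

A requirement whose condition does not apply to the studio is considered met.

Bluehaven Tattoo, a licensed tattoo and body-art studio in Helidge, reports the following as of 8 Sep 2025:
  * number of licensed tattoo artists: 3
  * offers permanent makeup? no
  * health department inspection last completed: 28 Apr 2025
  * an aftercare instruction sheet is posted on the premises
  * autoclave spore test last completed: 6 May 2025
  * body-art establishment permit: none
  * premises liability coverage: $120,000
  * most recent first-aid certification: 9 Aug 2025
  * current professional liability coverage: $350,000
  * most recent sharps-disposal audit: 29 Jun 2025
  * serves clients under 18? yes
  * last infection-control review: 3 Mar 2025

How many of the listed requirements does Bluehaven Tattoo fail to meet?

1. licensed tattoo artists 3 < 4 → not met
2. condition 'serves clients under 18' holds; health department inspection 133 days ago vs limit 120 → not met
3. first-aid certification 30 days ago vs limit 45 → met
4. aftercare instruction sheet present → met
5. condition 'offers permanent makeup' does not hold → requirement n/a → met
6. sharps-disposal audit 71 days ago vs limit 120 → met
7. body-art establishment permit absent → not met
8. autoclave spore test 125 days ago vs limit 120 → not met
9. professional liability coverage $350,000 < $425,000 → not met
10. premises liability coverage $120,000 < $150,000 → not met
11. infection-control review 189 days ago vs limit 180 → not met
Not met: 7 of 11

7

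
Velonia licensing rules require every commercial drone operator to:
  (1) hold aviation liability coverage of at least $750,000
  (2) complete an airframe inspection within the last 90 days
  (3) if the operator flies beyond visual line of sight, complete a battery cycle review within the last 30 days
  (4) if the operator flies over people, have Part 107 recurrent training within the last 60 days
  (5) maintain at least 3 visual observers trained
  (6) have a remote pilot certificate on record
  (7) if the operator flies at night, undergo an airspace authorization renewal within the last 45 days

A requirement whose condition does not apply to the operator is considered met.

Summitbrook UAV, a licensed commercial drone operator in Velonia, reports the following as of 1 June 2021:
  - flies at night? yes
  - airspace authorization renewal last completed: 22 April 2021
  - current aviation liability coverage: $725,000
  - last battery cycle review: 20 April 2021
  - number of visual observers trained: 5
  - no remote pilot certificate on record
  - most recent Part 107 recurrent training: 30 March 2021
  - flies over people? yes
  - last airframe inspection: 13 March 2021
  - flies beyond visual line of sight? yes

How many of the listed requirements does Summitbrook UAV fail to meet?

4

1. aviation liability coverage $725,000 < $750,000 → not met
2. airframe inspection 80 days ago vs limit 90 → met
3. condition 'flies beyond visual line of sight' holds; battery cycle review 42 days ago vs limit 30 → not met
4. condition 'flies over people' holds; Part 107 recurrent training 63 days ago vs limit 60 → not met
5. visual observers trained 5 ≥ 3 → met
6. remote pilot certificate absent → not met
7. condition 'flies at night' holds; airspace authorization renewal 40 days ago vs limit 45 → met
Not met: 4 of 7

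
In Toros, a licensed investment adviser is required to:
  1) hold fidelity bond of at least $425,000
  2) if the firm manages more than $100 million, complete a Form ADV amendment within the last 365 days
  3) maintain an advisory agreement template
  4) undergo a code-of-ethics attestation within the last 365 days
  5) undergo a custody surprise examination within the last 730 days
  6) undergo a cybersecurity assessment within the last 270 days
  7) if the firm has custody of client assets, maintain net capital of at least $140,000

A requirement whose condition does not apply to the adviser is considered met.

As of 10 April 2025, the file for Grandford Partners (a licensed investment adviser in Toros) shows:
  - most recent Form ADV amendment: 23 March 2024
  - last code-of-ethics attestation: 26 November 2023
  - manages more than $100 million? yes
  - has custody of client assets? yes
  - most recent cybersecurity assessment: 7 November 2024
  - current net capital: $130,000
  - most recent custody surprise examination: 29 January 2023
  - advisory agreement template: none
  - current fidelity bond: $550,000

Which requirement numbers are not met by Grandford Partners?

1. fidelity bond $550,000 ≥ $425,000 → met
2. condition 'manages more than $100 million' holds; Form ADV amendment 383 days ago vs limit 365 → not met
3. advisory agreement template absent → not met
4. code-of-ethics attestation 501 days ago vs limit 365 → not met
5. custody surprise examination 802 days ago vs limit 730 → not met
6. cybersecurity assessment 154 days ago vs limit 270 → met
7. condition 'has custody of client assets' holds; net capital $130,000 < $140,000 → not met
Not met: 2, 3, 4, 5, 7

2, 3, 4, 5, 7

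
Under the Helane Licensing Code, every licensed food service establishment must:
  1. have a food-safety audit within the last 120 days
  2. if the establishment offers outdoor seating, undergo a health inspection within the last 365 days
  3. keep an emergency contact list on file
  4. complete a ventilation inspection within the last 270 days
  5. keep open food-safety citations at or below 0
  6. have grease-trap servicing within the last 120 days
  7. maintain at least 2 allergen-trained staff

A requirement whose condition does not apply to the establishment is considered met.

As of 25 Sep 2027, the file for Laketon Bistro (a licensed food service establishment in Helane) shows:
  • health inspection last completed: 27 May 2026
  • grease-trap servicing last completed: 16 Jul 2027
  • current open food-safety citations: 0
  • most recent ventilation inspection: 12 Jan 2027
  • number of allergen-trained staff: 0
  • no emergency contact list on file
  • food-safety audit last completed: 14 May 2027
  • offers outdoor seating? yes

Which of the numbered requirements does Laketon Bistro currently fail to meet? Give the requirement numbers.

1, 2, 3, 7

1. food-safety audit 134 days ago vs limit 120 → not met
2. condition 'offers outdoor seating' holds; health inspection 486 days ago vs limit 365 → not met
3. emergency contact list absent → not met
4. ventilation inspection 256 days ago vs limit 270 → met
5. open food-safety citations 0 ≤ 0 → met
6. grease-trap servicing 71 days ago vs limit 120 → met
7. allergen-trained staff 0 < 2 → not met
Not met: 1, 2, 3, 7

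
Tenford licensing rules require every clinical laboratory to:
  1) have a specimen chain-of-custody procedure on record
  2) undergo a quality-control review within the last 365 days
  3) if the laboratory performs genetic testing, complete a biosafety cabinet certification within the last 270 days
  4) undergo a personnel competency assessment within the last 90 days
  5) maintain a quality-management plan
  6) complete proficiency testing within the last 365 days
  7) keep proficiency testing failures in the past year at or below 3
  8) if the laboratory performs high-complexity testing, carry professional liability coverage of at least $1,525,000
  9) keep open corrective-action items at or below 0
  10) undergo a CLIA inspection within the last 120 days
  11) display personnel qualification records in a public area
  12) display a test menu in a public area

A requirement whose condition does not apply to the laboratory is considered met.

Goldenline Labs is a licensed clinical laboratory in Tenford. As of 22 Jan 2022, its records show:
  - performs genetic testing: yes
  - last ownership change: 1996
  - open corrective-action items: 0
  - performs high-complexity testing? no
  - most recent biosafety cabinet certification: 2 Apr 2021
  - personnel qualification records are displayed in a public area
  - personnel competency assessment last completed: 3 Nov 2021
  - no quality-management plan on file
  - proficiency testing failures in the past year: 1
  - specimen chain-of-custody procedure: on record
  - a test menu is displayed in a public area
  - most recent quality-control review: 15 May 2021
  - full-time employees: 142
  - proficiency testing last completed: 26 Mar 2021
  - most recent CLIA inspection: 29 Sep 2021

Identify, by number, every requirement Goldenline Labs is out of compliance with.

1. specimen chain-of-custody procedure present → met
2. quality-control review 252 days ago vs limit 365 → met
3. condition 'performs genetic testing' holds; biosafety cabinet certification 295 days ago vs limit 270 → not met
4. personnel competency assessment 80 days ago vs limit 90 → met
5. quality-management plan absent → not met
6. proficiency testing 302 days ago vs limit 365 → met
7. proficiency testing failures in the past year 1 ≤ 3 → met
8. condition 'performs high-complexity testing' does not hold → requirement n/a → met
9. open corrective-action items 0 ≤ 0 → met
10. CLIA inspection 115 days ago vs limit 120 → met
11. personnel qualification records present → met
12. test menu present → met
Not met: 3, 5

3, 5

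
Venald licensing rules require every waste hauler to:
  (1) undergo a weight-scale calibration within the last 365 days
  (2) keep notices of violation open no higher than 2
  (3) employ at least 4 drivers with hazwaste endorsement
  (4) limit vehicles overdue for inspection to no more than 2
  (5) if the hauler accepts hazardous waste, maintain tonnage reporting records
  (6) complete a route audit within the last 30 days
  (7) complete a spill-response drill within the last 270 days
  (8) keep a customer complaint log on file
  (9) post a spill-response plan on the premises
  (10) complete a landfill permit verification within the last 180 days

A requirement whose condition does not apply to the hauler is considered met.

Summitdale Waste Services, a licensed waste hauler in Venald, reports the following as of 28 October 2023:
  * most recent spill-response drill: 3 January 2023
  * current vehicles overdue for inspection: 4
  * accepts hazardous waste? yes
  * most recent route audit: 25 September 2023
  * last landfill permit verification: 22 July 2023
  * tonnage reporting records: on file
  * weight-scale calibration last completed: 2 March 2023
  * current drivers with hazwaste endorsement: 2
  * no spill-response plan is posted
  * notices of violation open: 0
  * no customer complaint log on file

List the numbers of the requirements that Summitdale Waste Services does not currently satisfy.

3, 4, 6, 7, 8, 9

1. weight-scale calibration 240 days ago vs limit 365 → met
2. notices of violation open 0 ≤ 2 → met
3. drivers with hazwaste endorsement 2 < 4 → not met
4. vehicles overdue for inspection 4 > 2 → not met
5. condition 'accepts hazardous waste' holds; tonnage reporting records present → met
6. route audit 33 days ago vs limit 30 → not met
7. spill-response drill 298 days ago vs limit 270 → not met
8. customer complaint log absent → not met
9. spill-response plan absent → not met
10. landfill permit verification 98 days ago vs limit 180 → met
Not met: 3, 4, 6, 7, 8, 9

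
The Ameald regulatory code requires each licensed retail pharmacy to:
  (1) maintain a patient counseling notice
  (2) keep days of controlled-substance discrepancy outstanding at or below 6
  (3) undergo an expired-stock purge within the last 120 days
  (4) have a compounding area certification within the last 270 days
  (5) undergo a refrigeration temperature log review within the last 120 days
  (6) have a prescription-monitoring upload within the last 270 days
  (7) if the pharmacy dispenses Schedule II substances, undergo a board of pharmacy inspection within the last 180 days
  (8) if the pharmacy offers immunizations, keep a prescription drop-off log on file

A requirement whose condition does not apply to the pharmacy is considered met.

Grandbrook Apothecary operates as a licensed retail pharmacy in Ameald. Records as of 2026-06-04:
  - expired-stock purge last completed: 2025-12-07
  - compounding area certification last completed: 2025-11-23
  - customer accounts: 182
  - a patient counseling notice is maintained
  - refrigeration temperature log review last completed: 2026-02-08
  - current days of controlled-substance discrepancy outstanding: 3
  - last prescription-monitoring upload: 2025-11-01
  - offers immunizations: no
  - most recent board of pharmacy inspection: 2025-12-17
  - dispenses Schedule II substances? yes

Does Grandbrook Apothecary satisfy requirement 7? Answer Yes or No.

Yes

7. condition 'dispenses Schedule II substances' holds; board of pharmacy inspection 169 days ago vs limit 180 → met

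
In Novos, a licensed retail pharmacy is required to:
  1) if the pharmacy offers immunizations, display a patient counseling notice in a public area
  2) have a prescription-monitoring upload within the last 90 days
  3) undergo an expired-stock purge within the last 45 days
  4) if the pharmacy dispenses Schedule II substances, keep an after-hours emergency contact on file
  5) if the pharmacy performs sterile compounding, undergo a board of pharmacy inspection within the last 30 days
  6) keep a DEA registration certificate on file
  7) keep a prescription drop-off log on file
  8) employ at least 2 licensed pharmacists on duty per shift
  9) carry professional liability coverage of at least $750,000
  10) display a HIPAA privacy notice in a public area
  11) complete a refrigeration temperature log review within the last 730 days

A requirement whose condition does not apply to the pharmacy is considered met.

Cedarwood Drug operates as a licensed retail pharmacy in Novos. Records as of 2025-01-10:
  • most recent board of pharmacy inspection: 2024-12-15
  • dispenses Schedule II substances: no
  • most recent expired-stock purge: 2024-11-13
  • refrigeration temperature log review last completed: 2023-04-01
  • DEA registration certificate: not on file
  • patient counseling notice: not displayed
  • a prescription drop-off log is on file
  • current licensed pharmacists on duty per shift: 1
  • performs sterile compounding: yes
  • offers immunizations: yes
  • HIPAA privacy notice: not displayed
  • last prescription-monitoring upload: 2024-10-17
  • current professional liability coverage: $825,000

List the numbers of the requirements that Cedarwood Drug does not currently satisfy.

1. condition 'offers immunizations' holds; patient counseling notice absent → not met
2. prescription-monitoring upload 85 days ago vs limit 90 → met
3. expired-stock purge 58 days ago vs limit 45 → not met
4. condition 'dispenses Schedule II substances' does not hold → requirement n/a → met
5. condition 'performs sterile compounding' holds; board of pharmacy inspection 26 days ago vs limit 30 → met
6. DEA registration certificate absent → not met
7. prescription drop-off log present → met
8. licensed pharmacists on duty per shift 1 < 2 → not met
9. professional liability coverage $825,000 ≥ $750,000 → met
10. HIPAA privacy notice absent → not met
11. refrigeration temperature log review 650 days ago vs limit 730 → met
Not met: 1, 3, 6, 8, 10

1, 3, 6, 8, 10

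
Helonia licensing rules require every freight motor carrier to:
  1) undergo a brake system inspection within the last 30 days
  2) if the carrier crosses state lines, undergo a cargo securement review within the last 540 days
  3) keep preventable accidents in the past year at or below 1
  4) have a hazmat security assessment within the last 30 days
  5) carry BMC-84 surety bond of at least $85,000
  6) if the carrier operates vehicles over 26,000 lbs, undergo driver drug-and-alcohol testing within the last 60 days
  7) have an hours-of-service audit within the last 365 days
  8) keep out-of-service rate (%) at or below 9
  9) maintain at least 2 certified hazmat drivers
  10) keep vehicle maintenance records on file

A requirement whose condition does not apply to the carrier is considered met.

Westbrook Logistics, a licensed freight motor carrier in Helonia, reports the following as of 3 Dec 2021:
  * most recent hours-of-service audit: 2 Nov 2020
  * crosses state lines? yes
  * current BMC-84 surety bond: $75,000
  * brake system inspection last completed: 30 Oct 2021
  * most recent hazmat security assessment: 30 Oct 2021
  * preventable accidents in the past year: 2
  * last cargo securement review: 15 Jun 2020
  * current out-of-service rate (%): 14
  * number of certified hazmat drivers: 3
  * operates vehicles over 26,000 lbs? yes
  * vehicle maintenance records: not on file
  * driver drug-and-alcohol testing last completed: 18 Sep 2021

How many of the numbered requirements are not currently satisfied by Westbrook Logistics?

1. brake system inspection 34 days ago vs limit 30 → not met
2. condition 'crosses state lines' holds; cargo securement review 536 days ago vs limit 540 → met
3. preventable accidents in the past year 2 > 1 → not met
4. hazmat security assessment 34 days ago vs limit 30 → not met
5. BMC-84 surety bond $75,000 < $85,000 → not met
6. condition 'operates vehicles over 26,000 lbs' holds; driver drug-and-alcohol testing 76 days ago vs limit 60 → not met
7. hours-of-service audit 396 days ago vs limit 365 → not met
8. out-of-service rate (%) 14 > 9 → not met
9. certified hazmat drivers 3 ≥ 2 → met
10. vehicle maintenance records absent → not met
Not met: 8 of 10

8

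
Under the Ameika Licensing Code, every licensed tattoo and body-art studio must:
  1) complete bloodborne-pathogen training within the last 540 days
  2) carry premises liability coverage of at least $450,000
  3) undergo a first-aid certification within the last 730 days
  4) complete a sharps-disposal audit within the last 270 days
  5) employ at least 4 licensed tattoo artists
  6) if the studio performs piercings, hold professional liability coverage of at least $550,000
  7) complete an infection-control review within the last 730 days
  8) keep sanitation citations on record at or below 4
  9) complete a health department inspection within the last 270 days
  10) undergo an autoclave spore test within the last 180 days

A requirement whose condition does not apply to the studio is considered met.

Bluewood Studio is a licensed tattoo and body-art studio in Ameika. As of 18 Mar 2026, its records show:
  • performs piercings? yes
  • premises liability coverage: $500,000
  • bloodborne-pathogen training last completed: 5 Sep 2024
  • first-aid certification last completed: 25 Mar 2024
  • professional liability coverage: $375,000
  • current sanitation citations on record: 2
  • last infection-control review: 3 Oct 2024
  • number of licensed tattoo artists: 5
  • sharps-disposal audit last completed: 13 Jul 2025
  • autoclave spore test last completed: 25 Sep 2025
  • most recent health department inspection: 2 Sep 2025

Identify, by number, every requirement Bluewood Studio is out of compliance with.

1. bloodborne-pathogen training 559 days ago vs limit 540 → not met
2. premises liability coverage $500,000 ≥ $450,000 → met
3. first-aid certification 723 days ago vs limit 730 → met
4. sharps-disposal audit 248 days ago vs limit 270 → met
5. licensed tattoo artists 5 ≥ 4 → met
6. condition 'performs piercings' holds; professional liability coverage $375,000 < $550,000 → not met
7. infection-control review 531 days ago vs limit 730 → met
8. sanitation citations on record 2 ≤ 4 → met
9. health department inspection 197 days ago vs limit 270 → met
10. autoclave spore test 174 days ago vs limit 180 → met
Not met: 1, 6

1, 6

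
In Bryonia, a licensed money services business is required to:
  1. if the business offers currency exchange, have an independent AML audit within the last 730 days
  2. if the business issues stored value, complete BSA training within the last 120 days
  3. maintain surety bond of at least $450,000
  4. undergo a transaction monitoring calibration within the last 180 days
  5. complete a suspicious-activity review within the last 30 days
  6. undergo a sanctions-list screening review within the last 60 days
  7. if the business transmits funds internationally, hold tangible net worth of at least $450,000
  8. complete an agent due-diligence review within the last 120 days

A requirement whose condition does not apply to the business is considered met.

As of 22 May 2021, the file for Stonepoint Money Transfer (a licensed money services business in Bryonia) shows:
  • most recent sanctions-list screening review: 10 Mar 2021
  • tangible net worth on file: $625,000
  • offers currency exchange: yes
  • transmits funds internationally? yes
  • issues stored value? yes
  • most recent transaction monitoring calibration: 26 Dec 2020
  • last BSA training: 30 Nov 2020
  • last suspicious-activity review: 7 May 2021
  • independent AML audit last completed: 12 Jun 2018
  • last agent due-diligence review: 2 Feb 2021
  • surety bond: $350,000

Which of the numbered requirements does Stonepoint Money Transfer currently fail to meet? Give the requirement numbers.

1, 2, 3, 6

1. condition 'offers currency exchange' holds; independent AML audit 1075 days ago vs limit 730 → not met
2. condition 'issues stored value' holds; BSA training 173 days ago vs limit 120 → not met
3. surety bond $350,000 < $450,000 → not met
4. transaction monitoring calibration 147 days ago vs limit 180 → met
5. suspicious-activity review 15 days ago vs limit 30 → met
6. sanctions-list screening review 73 days ago vs limit 60 → not met
7. condition 'transmits funds internationally' holds; tangible net worth $625,000 ≥ $450,000 → met
8. agent due-diligence review 109 days ago vs limit 120 → met
Not met: 1, 2, 3, 6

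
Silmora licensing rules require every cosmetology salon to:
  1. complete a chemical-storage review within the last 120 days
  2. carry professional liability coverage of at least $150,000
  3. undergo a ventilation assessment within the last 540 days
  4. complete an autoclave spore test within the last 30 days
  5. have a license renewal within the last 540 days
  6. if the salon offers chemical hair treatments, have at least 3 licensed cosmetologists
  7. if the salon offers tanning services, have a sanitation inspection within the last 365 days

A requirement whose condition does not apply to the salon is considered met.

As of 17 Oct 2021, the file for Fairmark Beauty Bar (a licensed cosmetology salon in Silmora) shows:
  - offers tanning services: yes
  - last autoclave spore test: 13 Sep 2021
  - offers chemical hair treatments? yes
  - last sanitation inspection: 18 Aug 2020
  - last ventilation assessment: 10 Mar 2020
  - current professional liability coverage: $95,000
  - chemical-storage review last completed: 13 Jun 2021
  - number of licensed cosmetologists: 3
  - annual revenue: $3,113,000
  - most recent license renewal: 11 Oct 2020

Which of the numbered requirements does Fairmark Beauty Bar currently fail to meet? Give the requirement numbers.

1. chemical-storage review 126 days ago vs limit 120 → not met
2. professional liability coverage $95,000 < $150,000 → not met
3. ventilation assessment 586 days ago vs limit 540 → not met
4. autoclave spore test 34 days ago vs limit 30 → not met
5. license renewal 371 days ago vs limit 540 → met
6. condition 'offers chemical hair treatments' holds; licensed cosmetologists 3 ≥ 3 → met
7. condition 'offers tanning services' holds; sanitation inspection 425 days ago vs limit 365 → not met
Not met: 1, 2, 3, 4, 7

1, 2, 3, 4, 7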